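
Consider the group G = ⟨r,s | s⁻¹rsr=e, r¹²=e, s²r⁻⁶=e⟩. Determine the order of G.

Enumerate words in the generators, reducing via the relations: the distinct elements are
  {e, r, s, rs, r², r³, r⁴, r⁵, r⁶, r⁷, r⁸, r⁹, r²s, r³s, r¹¹, r¹⁰, r⁴s, r⁵s, s⁻¹, rs⁻¹, r²s⁻¹, r³s⁻¹, r⁴s⁻¹, r⁵s⁻¹}.
No further products give new elements, so |G| = 24.

Answer: 24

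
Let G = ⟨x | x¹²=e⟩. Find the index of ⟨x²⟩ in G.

First find ord(x²) by computing successive powers:
  (x²)¹ = x², (x²)² = x⁴, (x²)³ = x⁶, (x²)⁴ = x⁸, (x²)⁵ = x¹⁰, (x²)⁶ = e.
So |⟨x²⟩| = ord(x²) = 6. With |G| = 12, by Lagrange [G : ⟨x²⟩] = 12/6 = 2.

Answer: 2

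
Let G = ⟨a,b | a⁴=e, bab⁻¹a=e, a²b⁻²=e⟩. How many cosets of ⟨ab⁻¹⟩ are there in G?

First find ord(ab⁻¹) by computing successive powers:
  (ab⁻¹)¹ = ab⁻¹, (ab⁻¹)² = a², (ab⁻¹)³ = ab, (ab⁻¹)⁴ = e.
So |⟨ab⁻¹⟩| = ord(ab⁻¹) = 4. With |G| = 8, by Lagrange [G : ⟨ab⁻¹⟩] = 8/4 = 2.

Answer: 2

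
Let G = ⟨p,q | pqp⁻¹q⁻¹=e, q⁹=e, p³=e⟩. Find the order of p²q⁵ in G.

Compute successive powers until reaching e:
  (p²q⁵)¹ = p²q⁵, (p²q⁵)² = pq, (p²q⁵)³ = q⁶, (p²q⁵)⁴ = p²q², (p²q⁵)⁵ = pq⁷, (p²q⁵)⁶ = q³, (p²q⁵)⁷ = p²q⁸, (p²q⁵)⁸ = pq⁴, (p²q⁵)⁹ = e.
The smallest positive k with (p²q⁵)ᵏ = e is 9.

Answer: 9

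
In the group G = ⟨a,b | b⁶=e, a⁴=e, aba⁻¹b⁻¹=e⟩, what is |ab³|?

Compute successive powers until reaching e:
  (ab³)¹ = ab³, (ab³)² = a², (ab³)³ = a³b³, (ab³)⁴ = e.
The smallest positive k with (ab³)ᵏ = e is 4.

Answer: 4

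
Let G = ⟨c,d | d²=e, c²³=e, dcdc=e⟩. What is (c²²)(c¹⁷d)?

Compute (c²²) · (c¹⁷d) by multiplying left to right and reducing via the relations at each step:
  (c²²) · c¹⁷ = c¹⁶
  (c¹⁶) · d = c¹⁶d

Answer: c¹⁶d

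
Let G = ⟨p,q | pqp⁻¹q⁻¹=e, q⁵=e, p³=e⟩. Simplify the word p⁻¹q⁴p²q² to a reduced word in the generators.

Multiply left to right, reducing at each step:
  (p²) · q⁴ = p²q⁴
  (p²q⁴) · p² = pq⁴
  (pq⁴) · q² = pq

Answer: pq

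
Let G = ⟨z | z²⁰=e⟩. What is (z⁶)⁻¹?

The order of (z⁶) is 10 (smallest k with (z⁶)ᵏ = e), so (z⁶)⁻¹ = (z⁶)⁹ = z¹⁴.
Check: (z⁶) · (z¹⁴) → (z⁶) · z¹⁴ = e, giving e as required.

Answer: z¹⁴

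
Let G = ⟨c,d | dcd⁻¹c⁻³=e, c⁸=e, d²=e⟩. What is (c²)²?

Compute successive powers of (c²), reducing at each step:
  (c²)²: (c²) · c² = c⁴

Answer: c⁴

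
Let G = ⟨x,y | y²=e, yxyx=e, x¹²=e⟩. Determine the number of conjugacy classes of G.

The conjugacy classes (representative and size) are:
  [e] (size 1), [x¹¹] (size 2), [x²] (size 2), [x⁹] (size 2), [x⁴] (size 2), [x⁵] (size 2), [x⁶] (size 1), [y] (size 6), [xy] (size 6).
Class equation: 1 + 2 + 2 + 2 + 2 + 2 + 1 + 6 + 6 = 24 = |G|. So G has 9 conjugacy classes.

Answer: 9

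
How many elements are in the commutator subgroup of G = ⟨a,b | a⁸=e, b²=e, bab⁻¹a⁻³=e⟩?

G' = [G, G] is generated by all commutators. The generator-pair commutators are: [a, b] = a⁶.
The subgroup they normally generate is {e, a², a⁴, a⁶}, of order 4.
Check: |G/G'| = 16/4 = 4 is the order of the abelianisation.

Answer: 4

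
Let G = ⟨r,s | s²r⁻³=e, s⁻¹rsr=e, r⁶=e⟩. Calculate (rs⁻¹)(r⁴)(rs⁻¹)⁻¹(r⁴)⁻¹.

[(rs⁻¹), (r⁴)] = (rs⁻¹)·(r⁴)·(rs⁻¹)⁻¹·(r⁴)⁻¹.
  (rs⁻¹) · (r⁴) = s
  s · (rs) = r²
  (r²) · (r²) = r⁴

Answer: r⁴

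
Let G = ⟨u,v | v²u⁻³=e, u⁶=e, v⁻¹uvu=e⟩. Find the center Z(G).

An element z ∈ Z(G) iff z commutes with every generator.
For example u³ is central: (u³)·u = u⁴ = u·(u³); (u³)·v = v⁻¹ = v·(u³).
Whereas u ∉ Z(G) since u·v = uv ≠ u²v⁻¹ = v·u.
Checking each of the 12 elements this way gives Z(G) = {e, u³}, of order 2.

Answer: {e, u³}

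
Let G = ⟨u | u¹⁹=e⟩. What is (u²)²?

Compute successive powers of (u²), reducing at each step:
  (u²)²: (u²) · u² = u⁴

Answer: u⁴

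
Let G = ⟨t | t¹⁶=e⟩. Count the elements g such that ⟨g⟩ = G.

G is cyclic of order 16. An element generates G iff its order is 16, and a cyclic group of order 16 has exactly φ(16) = 8 such elements.

Answer: 8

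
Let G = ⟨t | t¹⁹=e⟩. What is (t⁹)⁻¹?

The order of (t⁹) is 19 (smallest k with (t⁹)ᵏ = e), so (t⁹)⁻¹ = (t⁹)¹⁸ = t¹⁰.
Check: (t⁹) · (t¹⁰) → (t⁹) · t¹⁰ = e, giving e as required.

Answer: t¹⁰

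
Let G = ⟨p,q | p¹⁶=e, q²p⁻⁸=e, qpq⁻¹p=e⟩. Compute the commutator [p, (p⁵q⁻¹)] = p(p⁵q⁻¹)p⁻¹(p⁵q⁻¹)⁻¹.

[p, (p⁵q⁻¹)] = p·(p⁵q⁻¹)·p⁻¹·(p⁵q⁻¹)⁻¹.
  p · (p⁵q⁻¹) = p⁶q⁻¹
  (p⁶q⁻¹) · (p¹⁵) = p⁷q⁻¹
  (p⁷q⁻¹) · (p⁵q) = p²

Answer: p²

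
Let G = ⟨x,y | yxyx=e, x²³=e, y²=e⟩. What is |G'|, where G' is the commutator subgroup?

G' = [G, G] is generated by all commutators. The generator-pair commutators are: [x, y] = x².
The subgroup they normally generate is {e, x, x², x³, x⁴, x⁵, x⁶, x⁷, x⁸, x⁹, x¹⁰, x¹¹, x¹², x¹³, x¹⁴, x¹⁵, x¹⁶, x¹⁷, x¹⁸, x¹⁹, x²⁰, x²¹, x²²}, of order 23.
Check: |G/G'| = 46/23 = 2 is the order of the abelianisation.

Answer: 23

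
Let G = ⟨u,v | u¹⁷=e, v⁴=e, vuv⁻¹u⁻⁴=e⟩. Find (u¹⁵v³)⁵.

Compute successive powers of (u¹⁵v³), reducing at each step:
  (u¹⁵v³)²: (u¹⁵v³) · u¹⁵ = u⁶v³;   (u⁶v³) · v³ = u⁶v²
  (u¹⁵v³)³: (u⁶v²) · u¹⁵ = u⁸v²;   (u⁸v²) · v³ = u⁸v
  (u¹⁵v³)⁴: (u⁸v) · u¹⁵ = v;   v · v³ = e
  (u¹⁵v³)⁵: e · u¹⁵ = u¹⁵;   (u¹⁵) · v³ = u¹⁵v³

Answer: u¹⁵v³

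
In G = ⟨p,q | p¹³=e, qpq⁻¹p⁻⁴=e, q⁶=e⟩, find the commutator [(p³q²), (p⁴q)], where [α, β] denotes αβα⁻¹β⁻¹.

[(p³q²), (p⁴q)] = (p³q²)·(p⁴q)·(p³q²)⁻¹·(p⁴q)⁻¹.
  (p³q²) · (p⁴q) = p²q³
  (p²q³) · (p¹²q⁴) = p³q
  (p³q) · (p¹²q⁵) = p¹²

Answer: p¹²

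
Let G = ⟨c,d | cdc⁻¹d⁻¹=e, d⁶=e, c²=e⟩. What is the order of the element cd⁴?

Compute successive powers until reaching e:
  (cd⁴)¹ = cd⁴, (cd⁴)² = d², (cd⁴)³ = c, (cd⁴)⁴ = d⁴, (cd⁴)⁵ = cd², (cd⁴)⁶ = e.
The smallest positive k with (cd⁴)ᵏ = e is 6.

Answer: 6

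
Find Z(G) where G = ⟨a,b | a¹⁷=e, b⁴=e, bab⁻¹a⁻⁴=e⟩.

An element z ∈ Z(G) iff z commutes with every generator.
For example e is central: e·a = a = a·e; e·b = b = b·e.
Whereas a ∉ Z(G) since a·b = ab ≠ a⁴b = b·a.
Checking each of the 68 elements this way gives Z(G) = {e}, of order 1.

Answer: {e}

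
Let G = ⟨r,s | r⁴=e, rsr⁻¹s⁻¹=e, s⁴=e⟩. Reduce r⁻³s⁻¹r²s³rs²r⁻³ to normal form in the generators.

Multiply left to right, reducing at each step:
  r · s⁻¹ = rs³
  (rs³) · r² = r³s³
  (r³s³) · s³ = r³s²
  (r³s²) · r = s²
  (s²) · s² = e
  e · r⁻³ = r

Answer: r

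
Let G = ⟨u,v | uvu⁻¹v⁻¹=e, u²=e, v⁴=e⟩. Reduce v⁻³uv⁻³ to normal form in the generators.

Multiply left to right, reducing at each step:
  v · u = uv
  (uv) · v⁻³ = uv²

Answer: uv²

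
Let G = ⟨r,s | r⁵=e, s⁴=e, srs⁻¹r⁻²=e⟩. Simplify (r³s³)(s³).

Compute (r³s³) · (s³) by multiplying left to right and reducing via the relations at each step:
  (r³s³) · s³ = r³s²

Answer: r³s²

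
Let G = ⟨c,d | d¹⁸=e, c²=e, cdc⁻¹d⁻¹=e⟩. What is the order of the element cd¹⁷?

Compute successive powers until reaching e:
  (cd¹⁷)¹ = cd¹⁷, (cd¹⁷)² = d¹⁶, (cd¹⁷)³ = cd¹⁵, (cd¹⁷)⁴ = d¹⁴, (cd¹⁷)⁵ = cd¹³, (cd¹⁷)⁶ = d¹², (cd¹⁷)⁷ = cd¹¹, (cd¹⁷)⁸ = d¹⁰, (cd¹⁷)⁹ = cd⁹, (cd¹⁷)¹⁰ = d⁸, (cd¹⁷)¹¹ = cd⁷, (cd¹⁷)¹² = d⁶, (cd¹⁷)¹³ = cd⁵, (cd¹⁷)¹⁴ = d⁴, (cd¹⁷)¹⁵ = cd³, (cd¹⁷)¹⁶ = d², (cd¹⁷)¹⁷ = cd, (cd¹⁷)¹⁸ = e.
The smallest positive k with (cd¹⁷)ᵏ = e is 18.

Answer: 18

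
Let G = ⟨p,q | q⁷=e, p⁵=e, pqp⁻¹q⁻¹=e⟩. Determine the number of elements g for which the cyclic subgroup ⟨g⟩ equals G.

G is cyclic of order 35. An element generates G iff its order is 35, and a cyclic group of order 35 has exactly φ(35) = 24 such elements.

Answer: 24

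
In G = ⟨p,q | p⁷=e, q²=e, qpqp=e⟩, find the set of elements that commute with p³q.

⟨p³q⟩ ⊆ C_G(p³q) since powers of p³q commute with p³q; so |C_G(p³q)| ≥ |⟨p³q⟩| = 2.
By orbit–stabilizer, |C_G(p³q)| = |G| / |conj. class of p³q| = 14 / 7 = 2.
The 2 elements commuting with p³q are {e, p³q}.

Answer: {e, p³q}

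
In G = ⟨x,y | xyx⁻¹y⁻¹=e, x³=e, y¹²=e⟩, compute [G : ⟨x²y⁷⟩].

First find ord(x²y⁷) by computing successive powers:
  (x²y⁷)¹ = x²y⁷, (x²y⁷)² = xy², (x²y⁷)³ = y⁹, (x²y⁷)⁴ = x²y⁴, (x²y⁷)⁵ = xy¹¹, (x²y⁷)⁶ = y⁶, (x²y⁷)⁷ = x²y, (x²y⁷)⁸ = xy⁸, (x²y⁷)⁹ = y³, (x²y⁷)¹⁰ = x²y¹⁰, (x²y⁷)¹¹ = xy⁵, (x²y⁷)¹² = e.
So |⟨x²y⁷⟩| = ord(x²y⁷) = 12. With |G| = 36, by Lagrange [G : ⟨x²y⁷⟩] = 36/12 = 3.

Answer: 3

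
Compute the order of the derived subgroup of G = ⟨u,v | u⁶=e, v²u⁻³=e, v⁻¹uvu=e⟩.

G' = [G, G] is generated by all commutators. The generator-pair commutators are: [u, v] = u².
The subgroup they normally generate is {e, u², u⁴}, of order 3.
Check: |G/G'| = 12/3 = 4 is the order of the abelianisation.

Answer: 3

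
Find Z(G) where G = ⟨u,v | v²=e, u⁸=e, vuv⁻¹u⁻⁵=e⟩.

An element z ∈ Z(G) iff z commutes with every generator.
For example u² is central: (u²)·u = u³ = u·(u²); (u²)·v = u²v = v·(u²).
Whereas u ∉ Z(G) since u·v = uv ≠ u⁵v = v·u.
Checking each of the 16 elements this way gives Z(G) = {e, u², u⁴, u⁶}, of order 4.

Answer: {e, u², u⁴, u⁶}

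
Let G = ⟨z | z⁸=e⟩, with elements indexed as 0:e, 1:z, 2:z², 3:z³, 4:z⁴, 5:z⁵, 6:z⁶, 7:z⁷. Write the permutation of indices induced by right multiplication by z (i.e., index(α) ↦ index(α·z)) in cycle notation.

(0 1 2 3 4 5 6 7)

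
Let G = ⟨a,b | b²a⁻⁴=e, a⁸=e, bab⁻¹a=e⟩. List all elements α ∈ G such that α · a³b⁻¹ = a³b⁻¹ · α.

⟨a³b⁻¹⟩ ⊆ C_G(a³b⁻¹) since powers of a³b⁻¹ commute with a³b⁻¹; so |C_G(a³b⁻¹)| ≥ |⟨a³b⁻¹⟩| = 4.
By orbit–stabilizer, |C_G(a³b⁻¹)| = |G| / |conj. class of a³b⁻¹| = 16 / 4 = 4.
The 4 elements commuting with a³b⁻¹ are {e, a⁴, a³b⁻¹, a³b}.

Answer: {e, a⁴, a³b⁻¹, a³b}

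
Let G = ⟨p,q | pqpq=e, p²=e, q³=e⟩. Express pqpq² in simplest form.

Multiply left to right, reducing at each step:
  p · q = pq
  (pq) · p = q²
  (q²) · q² = q

Answer: q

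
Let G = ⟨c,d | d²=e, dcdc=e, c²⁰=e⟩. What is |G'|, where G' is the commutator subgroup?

G' = [G, G] is generated by all commutators. The generator-pair commutators are: [c, d] = c².
The subgroup they normally generate is {e, c², c⁴, c⁶, c⁸, c¹⁰, c¹², c¹⁴, c¹⁶, c¹⁸}, of order 10.
Check: |G/G'| = 40/10 = 4 is the order of the abelianisation.

Answer: 10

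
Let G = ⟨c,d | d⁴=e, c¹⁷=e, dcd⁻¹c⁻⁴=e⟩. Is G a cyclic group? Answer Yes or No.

Every cyclic group is abelian. But c·d = cd while d·c = c⁴d, so c·d ≠ d·c and G is not abelian. Hence G is not cyclic.

Answer: No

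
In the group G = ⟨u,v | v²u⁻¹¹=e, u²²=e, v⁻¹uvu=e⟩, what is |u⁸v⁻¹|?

Compute successive powers until reaching e:
  (u⁸v⁻¹)¹ = u⁸v⁻¹, (u⁸v⁻¹)² = u¹¹, (u⁸v⁻¹)³ = u⁸v, (u⁸v⁻¹)⁴ = e.
The smallest positive k with (u⁸v⁻¹)ᵏ = e is 4.

Answer: 4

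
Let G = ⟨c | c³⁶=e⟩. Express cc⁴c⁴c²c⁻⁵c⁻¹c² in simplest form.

Multiply left to right, reducing at each step:
  c · c⁴ = c⁵
  (c⁵) · c⁴ = c⁹
  (c⁹) · c² = c¹¹
  (c¹¹) · c⁻⁵ = c⁶
  (c⁶) · c⁻¹ = c⁵
  (c⁵) · c² = c⁷

Answer: c⁷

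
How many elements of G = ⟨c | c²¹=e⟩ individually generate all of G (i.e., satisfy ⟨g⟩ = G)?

G is cyclic of order 21. An element generates G iff its order is 21, and a cyclic group of order 21 has exactly φ(21) = 12 such elements.

Answer: 12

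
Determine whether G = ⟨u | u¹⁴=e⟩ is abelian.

G has a single generator, so G is cyclic and hence abelian.

Answer: Yes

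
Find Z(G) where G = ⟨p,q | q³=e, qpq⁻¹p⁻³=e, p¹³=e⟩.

An element z ∈ Z(G) iff z commutes with every generator.
For example e is central: e·p = p = p·e; e·q = q = q·e.
Whereas p ∉ Z(G) since p·q = pq ≠ p³q = q·p.
Checking each of the 39 elements this way gives Z(G) = {e}, of order 1.

Answer: {e}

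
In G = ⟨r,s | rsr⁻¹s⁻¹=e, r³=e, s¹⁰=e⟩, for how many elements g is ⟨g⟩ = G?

G is cyclic of order 30. An element generates G iff its order is 30, and a cyclic group of order 30 has exactly φ(30) = 8 such elements.

Answer: 8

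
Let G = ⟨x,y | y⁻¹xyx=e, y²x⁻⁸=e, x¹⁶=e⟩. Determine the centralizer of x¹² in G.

⟨x¹²⟩ ⊆ C_G(x¹²) since powers of x¹² commute with x¹²; so |C_G(x¹²)| ≥ |⟨x¹²⟩| = 4.
By orbit–stabilizer, |C_G(x¹²)| = |G| / |conj. class of x¹²| = 32 / 2 = 16.
The 16 elements commuting with x¹² are {e, x, x², x³, x⁴, x⁵, x⁶, x⁷, x⁸, x⁹, x¹⁰, x¹¹, x¹², x¹³, x¹⁴, x¹⁵}.

Answer: {e, x, x², x³, x⁴, x⁵, x⁶, x⁷, x⁸, x⁹, x¹⁰, x¹¹, x¹², x¹³, x¹⁴, x¹⁵}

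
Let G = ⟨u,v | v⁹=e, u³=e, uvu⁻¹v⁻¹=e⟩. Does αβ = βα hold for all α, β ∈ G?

Each pair of generators commutes: u·v = uv = v·u. Since the generators pairwise commute, every element of G commutes with every other, so G is abelian.

Answer: Yes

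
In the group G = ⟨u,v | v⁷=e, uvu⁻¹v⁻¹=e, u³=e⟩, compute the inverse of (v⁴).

The order of (v⁴) is 7 (smallest k with (v⁴)ᵏ = e), so (v⁴)⁻¹ = (v⁴)⁶ = v³.
Check: (v⁴) · (v³) → (v⁴) · v³ = e, giving e as required.

Answer: v³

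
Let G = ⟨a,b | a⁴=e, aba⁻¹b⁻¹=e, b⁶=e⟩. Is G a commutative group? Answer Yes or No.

Each pair of generators commutes: a·b = ab = b·a. Since the generators pairwise commute, every element of G commutes with every other, so G is abelian.

Answer: Yes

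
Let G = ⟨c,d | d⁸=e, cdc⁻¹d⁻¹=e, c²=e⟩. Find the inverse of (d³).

The order of (d³) is 8 (smallest k with (d³)ᵏ = e), so (d³)⁻¹ = (d³)⁷ = d⁵.
Check: (d³) · (d⁵) → (d³) · d⁵ = e, giving e as required.

Answer: d⁵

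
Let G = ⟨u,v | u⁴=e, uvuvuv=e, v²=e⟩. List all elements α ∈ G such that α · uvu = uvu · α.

⟨uvu⟩ ⊆ C_G(uvu) since powers of uvu commute with uvu; so |C_G(uvu)| ≥ |⟨uvu⟩| = 4.
By orbit–stabilizer, |C_G(uvu)| = |G| / |conj. class of uvu| = 24 / 6 = 4.
The 4 elements commuting with uvu are {e, uvu, u³vu³, vu²v}.

Answer: {e, uvu, u³vu³, vu²v}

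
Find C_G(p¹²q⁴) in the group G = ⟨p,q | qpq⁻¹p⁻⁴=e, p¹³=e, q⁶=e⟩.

⟨p¹²q⁴⟩ ⊆ C_G(p¹²q⁴) since powers of p¹²q⁴ commute with p¹²q⁴; so |C_G(p¹²q⁴)| ≥ |⟨p¹²q⁴⟩| = 3.
By orbit–stabilizer, |C_G(p¹²q⁴)| = |G| / |conj. class of p¹²q⁴| = 78 / 13 = 6.
The 6 elements commuting with p¹²q⁴ are {e, p³q², p⁷q⁵, p¹¹q, p¹⁰q³, p¹²q⁴}.

Answer: {e, p³q², p⁷q⁵, p¹¹q, p¹⁰q³, p¹²q⁴}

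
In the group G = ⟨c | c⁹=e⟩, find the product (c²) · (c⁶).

Compute (c²) · (c⁶) by multiplying left to right and reducing via the relations at each step:
  (c²) · c⁶ = c⁸

Answer: c⁸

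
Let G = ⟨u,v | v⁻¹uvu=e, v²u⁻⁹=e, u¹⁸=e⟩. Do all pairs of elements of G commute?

u·v = uv but v·u = u⁸v⁻¹, so u·v ≠ v·u and G is not abelian.

Answer: No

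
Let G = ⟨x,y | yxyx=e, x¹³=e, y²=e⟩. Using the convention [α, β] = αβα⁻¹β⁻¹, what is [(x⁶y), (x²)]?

[(x⁶y), (x²)] = (x⁶y)·(x²)·(x⁶y)⁻¹·(x²)⁻¹.
  (x⁶y) · (x²) = x⁴y
  (x⁴y) · (x⁶y) = x¹¹
  (x¹¹) · (x¹¹) = x⁹

Answer: x⁹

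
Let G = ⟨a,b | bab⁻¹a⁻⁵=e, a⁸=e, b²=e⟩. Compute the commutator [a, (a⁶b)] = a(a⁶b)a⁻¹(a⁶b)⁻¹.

[a, (a⁶b)] = a·(a⁶b)·a⁻¹·(a⁶b)⁻¹.
  a · (a⁶b) = a⁷b
  (a⁷b) · (a⁷) = a²b
  (a²b) · (a²b) = a⁴

Answer: a⁴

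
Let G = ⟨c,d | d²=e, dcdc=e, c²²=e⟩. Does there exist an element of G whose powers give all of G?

Every cyclic group is abelian. But c·d = cd while d·c = c²¹d, so c·d ≠ d·c and G is not abelian. Hence G is not cyclic.

Answer: No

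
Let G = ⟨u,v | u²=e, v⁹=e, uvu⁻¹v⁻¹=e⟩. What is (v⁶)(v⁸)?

Compute (v⁶) · (v⁸) by multiplying left to right and reducing via the relations at each step:
  (v⁶) · v⁸ = v⁵

Answer: v⁵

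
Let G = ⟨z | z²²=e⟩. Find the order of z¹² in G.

Compute successive powers until reaching e:
  (z¹²)¹ = z¹², (z¹²)² = z², (z¹²)³ = z¹⁴, (z¹²)⁴ = z⁴, (z¹²)⁵ = z¹⁶, (z¹²)⁶ = z⁶, (z¹²)⁷ = z¹⁸, (z¹²)⁸ = z⁸, (z¹²)⁹ = z²⁰, (z¹²)¹⁰ = z¹⁰, (z¹²)¹¹ = e.
The smallest positive k with (z¹²)ᵏ = e is 11.

Answer: 11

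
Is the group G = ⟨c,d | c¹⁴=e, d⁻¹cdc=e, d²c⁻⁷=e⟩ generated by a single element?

Every cyclic group is abelian. But c·d = cd while d·c = c⁶d⁻¹, so c·d ≠ d·c and G is not abelian. Hence G is not cyclic.

Answer: No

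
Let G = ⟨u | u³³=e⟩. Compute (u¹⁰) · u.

Compute (u¹⁰) · u by multiplying left to right and reducing via the relations at each step:
  (u¹⁰) · u = u¹¹

Answer: u¹¹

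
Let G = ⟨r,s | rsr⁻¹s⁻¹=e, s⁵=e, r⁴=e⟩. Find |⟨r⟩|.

|⟨r⟩| equals the order of r. Compute successive powers until reaching e:
  r¹ = r, r² = r², r³ = r³, r⁴ = e.
The smallest positive k with rᵏ = e is 4, so |⟨r⟩| = 4.

Answer: 4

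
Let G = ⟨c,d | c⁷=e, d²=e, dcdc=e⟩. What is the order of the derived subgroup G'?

G' = [G, G] is generated by all commutators. The generator-pair commutators are: [c, d] = c².
The subgroup they normally generate is {e, c, c², c³, c⁴, c⁵, c⁶}, of order 7.
Check: |G/G'| = 14/7 = 2 is the order of the abelianisation.

Answer: 7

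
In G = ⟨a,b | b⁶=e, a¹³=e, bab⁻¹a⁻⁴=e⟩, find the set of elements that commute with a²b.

⟨a²b⟩ ⊆ C_G(a²b) since powers of a²b commute with a²b; so |C_G(a²b)| ≥ |⟨a²b⟩| = 6.
By orbit–stabilizer, |C_G(a²b)| = |G| / |conj. class of a²b| = 78 / 13 = 6.
The 6 elements commuting with a²b are {e, ab⁴, a²b, a³b³, a⁶b⁵, a¹⁰b²}.

Answer: {e, ab⁴, a²b, a³b³, a⁶b⁵, a¹⁰b²}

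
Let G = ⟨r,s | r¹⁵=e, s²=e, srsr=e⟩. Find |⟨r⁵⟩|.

|⟨r⁵⟩| equals the order of r⁵. Compute successive powers until reaching e:
  (r⁵)¹ = r⁵, (r⁵)² = r¹⁰, (r⁵)³ = e.
The smallest positive k with (r⁵)ᵏ = e is 3, so |⟨r⁵⟩| = 3.

Answer: 3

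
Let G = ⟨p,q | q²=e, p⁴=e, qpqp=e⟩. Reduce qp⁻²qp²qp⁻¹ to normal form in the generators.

Multiply left to right, reducing at each step:
  q · p⁻² = p²q
  (p²q) · q = p²
  (p²) · p² = e
  e · q = q
  q · p⁻¹ = pq

Answer: pq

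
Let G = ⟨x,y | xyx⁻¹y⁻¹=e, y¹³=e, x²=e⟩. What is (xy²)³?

Compute successive powers of (xy²), reducing at each step:
  (xy²)²: (xy²) · x = y²;   (y²) · y² = y⁴
  (xy²)³: (y⁴) · x = xy⁴;   (xy⁴) · y² = xy⁶

Answer: xy⁶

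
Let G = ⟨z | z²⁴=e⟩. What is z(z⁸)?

Compute z · (z⁸) by multiplying left to right and reducing via the relations at each step:
  z · z⁸ = z⁹

Answer: z⁹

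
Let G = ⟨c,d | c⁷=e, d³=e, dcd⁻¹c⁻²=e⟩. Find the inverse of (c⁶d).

The order of (c⁶d) is 3 (smallest k with (c⁶d)ᵏ = e), so (c⁶d)⁻¹ = (c⁶d)² = c⁴d².
Check: (c⁶d) · (c⁴d²) → (c⁶d) · c⁴ = d;   d · d² = e, giving e as required.

Answer: c⁴d²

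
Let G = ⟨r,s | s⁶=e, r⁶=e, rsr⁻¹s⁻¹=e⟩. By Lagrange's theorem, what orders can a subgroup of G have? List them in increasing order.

|G| = 36 = 2² · 3². By Lagrange's theorem the order of any subgroup divides 36; the divisors of 36 are 1, 2, 3, 4, 6, 9, 12, 18, 36.

Answer: 1, 2, 3, 4, 6, 9, 12, 18, 36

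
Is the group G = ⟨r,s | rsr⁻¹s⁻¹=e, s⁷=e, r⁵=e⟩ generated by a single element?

|G| = 35. The element rs has order 35 (its powers give 35 distinct elements), so ⟨rs⟩ = G and G is cyclic.

Answer: Yes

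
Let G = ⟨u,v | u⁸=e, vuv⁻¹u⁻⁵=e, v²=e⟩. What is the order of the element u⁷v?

Compute successive powers until reaching e:
  (u⁷v)¹ = u⁷v, (u⁷v)² = u², (u⁷v)³ = uv, (u⁷v)⁴ = u⁴, (u⁷v)⁵ = u³v, (u⁷v)⁶ = u⁶, (u⁷v)⁷ = u⁵v, (u⁷v)⁸ = e.
The smallest positive k with (u⁷v)ᵏ = e is 8.

Answer: 8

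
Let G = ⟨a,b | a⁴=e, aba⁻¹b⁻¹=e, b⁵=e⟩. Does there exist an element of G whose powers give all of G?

|G| = 20. The element ab has order 20 (its powers give 20 distinct elements), so ⟨ab⟩ = G and G is cyclic.

Answer: Yes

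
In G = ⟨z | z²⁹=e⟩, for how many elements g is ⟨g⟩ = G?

G is cyclic of order 29. An element generates G iff its order is 29, and a cyclic group of order 29 has exactly φ(29) = 28 such elements.

Answer: 28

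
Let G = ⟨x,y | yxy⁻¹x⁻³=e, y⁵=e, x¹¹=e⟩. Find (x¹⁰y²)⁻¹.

The order of (x¹⁰y²) is 5 (smallest k with (x¹⁰y²)ᵏ = e), so (x¹⁰y²)⁻¹ = (x¹⁰y²)⁴ = x⁵y³.
Check: (x¹⁰y²) · (x⁵y³) → (x¹⁰y²) · x⁵ = y²;   (y²) · y³ = e, giving e as required.

Answer: x⁵y³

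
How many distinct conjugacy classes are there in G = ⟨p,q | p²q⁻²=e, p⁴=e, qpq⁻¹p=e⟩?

The conjugacy classes (representative and size) are:
  [e] (size 1), [p³] (size 2), [p²] (size 1), [q⁻¹] (size 2), [pq] (size 2).
Class equation: 1 + 2 + 1 + 2 + 2 = 8 = |G|. So G has 5 conjugacy classes.

Answer: 5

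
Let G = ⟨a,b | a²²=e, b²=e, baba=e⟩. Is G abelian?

a·b = ab but b·a = a²¹b, so a·b ≠ b·a and G is not abelian.

Answer: No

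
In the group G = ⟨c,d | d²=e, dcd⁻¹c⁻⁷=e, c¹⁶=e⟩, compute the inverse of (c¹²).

The order of (c¹²) is 4 (smallest k with (c¹²)ᵏ = e), so (c¹²)⁻¹ = (c¹²)³ = c⁴.
Check: (c¹²) · (c⁴) → (c¹²) · c⁴ = e, giving e as required.

Answer: c⁴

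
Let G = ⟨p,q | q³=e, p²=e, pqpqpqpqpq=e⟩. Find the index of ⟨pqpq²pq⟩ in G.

First find ord(pqpq²pq) by computing successive powers:
  (pqpq²pq)¹ = pqpq²pq, (pqpq²pq)² = q²pqpq²p, (pqpq²pq)³ = e.
So |⟨pqpq²pq⟩| = ord(pqpq²pq) = 3. With |G| = 60, by Lagrange [G : ⟨pqpq²pq⟩] = 60/3 = 20.

Answer: 20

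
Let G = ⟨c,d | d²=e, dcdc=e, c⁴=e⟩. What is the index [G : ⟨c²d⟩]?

First find ord(c²d) by computing successive powers:
  (c²d)¹ = c²d, (c²d)² = e.
So |⟨c²d⟩| = ord(c²d) = 2. With |G| = 8, by Lagrange [G : ⟨c²d⟩] = 8/2 = 4.

Answer: 4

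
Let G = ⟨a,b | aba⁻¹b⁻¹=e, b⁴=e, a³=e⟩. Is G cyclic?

|G| = 12. The element ab has order 12 (its powers give 12 distinct elements), so ⟨ab⟩ = G and G is cyclic.

Answer: Yes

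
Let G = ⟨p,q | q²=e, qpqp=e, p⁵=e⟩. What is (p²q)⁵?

Compute successive powers of (p²q), reducing at each step:
  (p²q)²: (p²q) · p² = q;   q · q = e
  (p²q)³: e · p² = p²;   (p²) · q = p²q
  (p²q)⁴: (p²q) · p² = q;   q · q = e
  (p²q)⁵: e · p² = p²;   (p²) · q = p²q

Answer: p²q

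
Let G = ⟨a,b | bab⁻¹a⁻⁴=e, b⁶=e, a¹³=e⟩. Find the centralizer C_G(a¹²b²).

⟨a¹²b²⟩ ⊆ C_G(a¹²b²) since powers of a¹²b² commute with a¹²b²; so |C_G(a¹²b²)| ≥ |⟨a¹²b²⟩| = 3.
By orbit–stabilizer, |C_G(a¹²b²)| = |G| / |conj. class of a¹²b²| = 78 / 13 = 6.
The 6 elements commuting with a¹²b² are {e, ab³, a⁵b, a²b⁵, a⁹b⁴, a¹²b²}.

Answer: {e, ab³, a⁵b, a²b⁵, a⁹b⁴, a¹²b²}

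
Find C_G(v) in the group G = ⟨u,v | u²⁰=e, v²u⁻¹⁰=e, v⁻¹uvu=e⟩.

⟨v⟩ ⊆ C_G(v) since powers of v commute with v; so |C_G(v)| ≥ |⟨v⟩| = 4.
By orbit–stabilizer, |C_G(v)| = |G| / |conj. class of v| = 40 / 10 = 4.
The 4 elements commuting with v are {e, u¹⁰, v, v⁻¹}.

Answer: {e, u¹⁰, v, v⁻¹}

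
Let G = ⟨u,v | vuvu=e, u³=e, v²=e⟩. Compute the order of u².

Compute successive powers until reaching e:
  (u²)¹ = u², (u²)² = u, (u²)³ = e.
The smallest positive k with (u²)ᵏ = e is 3.

Answer: 3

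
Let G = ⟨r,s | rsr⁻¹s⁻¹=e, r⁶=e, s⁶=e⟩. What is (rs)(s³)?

Compute (rs) · (s³) by multiplying left to right and reducing via the relations at each step:
  (rs) · s³ = rs⁴

Answer: rs⁴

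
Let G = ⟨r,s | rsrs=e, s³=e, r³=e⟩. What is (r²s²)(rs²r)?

Compute (r²s²) · (rs²r) by multiplying left to right and reducing via the relations at each step:
  (r²s²) · r = sr²
  (sr²) · s² = s²r
  (s²r) · r = rs

Answer: rs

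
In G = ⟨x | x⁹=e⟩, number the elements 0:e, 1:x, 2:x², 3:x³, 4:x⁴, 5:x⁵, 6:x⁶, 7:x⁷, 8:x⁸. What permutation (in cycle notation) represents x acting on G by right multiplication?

(0 1 2 3 4 5 6 7 8)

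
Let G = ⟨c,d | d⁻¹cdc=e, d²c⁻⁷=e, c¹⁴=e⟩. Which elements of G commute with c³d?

⟨c³d⟩ ⊆ C_G(c³d) since powers of c³d commute with c³d; so |C_G(c³d)| ≥ |⟨c³d⟩| = 4.
By orbit–stabilizer, |C_G(c³d)| = |G| / |conj. class of c³d| = 28 / 7 = 4.
The 4 elements commuting with c³d are {e, c⁷, c³d, c³d⁻¹}.

Answer: {e, c⁷, c³d, c³d⁻¹}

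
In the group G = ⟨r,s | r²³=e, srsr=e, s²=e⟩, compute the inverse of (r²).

The order of (r²) is 23 (smallest k with (r²)ᵏ = e), so (r²)⁻¹ = (r²)²² = r²¹.
Check: (r²) · (r²¹) → (r²) · r²¹ = e, giving e as required.

Answer: r²¹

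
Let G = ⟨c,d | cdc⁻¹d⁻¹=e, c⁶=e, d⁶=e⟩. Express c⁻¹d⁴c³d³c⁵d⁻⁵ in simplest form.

Multiply left to right, reducing at each step:
  (c⁵) · d⁴ = c⁵d⁴
  (c⁵d⁴) · c³ = c²d⁴
  (c²d⁴) · d³ = c²d
  (c²d) · c⁵ = cd
  (cd) · d⁻⁵ = cd²

Answer: cd²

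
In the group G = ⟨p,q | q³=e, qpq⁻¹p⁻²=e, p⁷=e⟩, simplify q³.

Compute successive powers of q, reducing at each step:
  q²: q · q = q²
  q³: (q²) · q = e

Answer: e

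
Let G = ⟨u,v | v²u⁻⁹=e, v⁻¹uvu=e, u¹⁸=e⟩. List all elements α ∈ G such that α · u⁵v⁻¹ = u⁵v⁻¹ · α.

⟨u⁵v⁻¹⟩ ⊆ C_G(u⁵v⁻¹) since powers of u⁵v⁻¹ commute with u⁵v⁻¹; so |C_G(u⁵v⁻¹)| ≥ |⟨u⁵v⁻¹⟩| = 4.
By orbit–stabilizer, |C_G(u⁵v⁻¹)| = |G| / |conj. class of u⁵v⁻¹| = 36 / 9 = 4.
The 4 elements commuting with u⁵v⁻¹ are {e, u⁹, u⁵v, u⁵v⁻¹}.

Answer: {e, u⁹, u⁵v, u⁵v⁻¹}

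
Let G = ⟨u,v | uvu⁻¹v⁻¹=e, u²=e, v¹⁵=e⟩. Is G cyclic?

|G| = 30. The element uv has order 30 (its powers give 30 distinct elements), so ⟨uv⟩ = G and G is cyclic.

Answer: Yes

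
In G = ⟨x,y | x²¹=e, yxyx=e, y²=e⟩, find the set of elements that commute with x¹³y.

⟨x¹³y⟩ ⊆ C_G(x¹³y) since powers of x¹³y commute with x¹³y; so |C_G(x¹³y)| ≥ |⟨x¹³y⟩| = 2.
By orbit–stabilizer, |C_G(x¹³y)| = |G| / |conj. class of x¹³y| = 42 / 21 = 2.
The 2 elements commuting with x¹³y are {e, x¹³y}.

Answer: {e, x¹³y}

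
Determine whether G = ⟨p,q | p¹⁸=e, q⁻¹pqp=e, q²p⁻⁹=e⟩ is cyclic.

Every cyclic group is abelian. But p·q = pq while q·p = p⁸q⁻¹, so p·q ≠ q·p and G is not abelian. Hence G is not cyclic.

Answer: No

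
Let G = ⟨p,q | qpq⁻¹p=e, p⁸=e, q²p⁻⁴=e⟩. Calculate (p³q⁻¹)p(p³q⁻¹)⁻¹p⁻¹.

[(p³q⁻¹), p] = (p³q⁻¹)·p·(p³q⁻¹)⁻¹·p⁻¹.
  (p³q⁻¹) · p = p²q⁻¹
  (p²q⁻¹) · (p³q) = p⁷
  (p⁷) · (p⁷) = p⁶

Answer: p⁶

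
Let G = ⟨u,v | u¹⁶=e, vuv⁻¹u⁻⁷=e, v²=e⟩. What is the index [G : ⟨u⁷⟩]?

First find ord(u⁷) by computing successive powers:
  (u⁷)¹ = u⁷, (u⁷)² = u¹⁴, (u⁷)³ = u⁵, (u⁷)⁴ = u¹², (u⁷)⁵ = u³, (u⁷)⁶ = u¹⁰, (u⁷)⁷ = u, (u⁷)⁸ = u⁸, (u⁷)⁹ = u¹⁵, (u⁷)¹⁰ = u⁶, (u⁷)¹¹ = u¹³, (u⁷)¹² = u⁴, (u⁷)¹³ = u¹¹, (u⁷)¹⁴ = u², (u⁷)¹⁵ = u⁹, (u⁷)¹⁶ = e.
So |⟨u⁷⟩| = ord(u⁷) = 16. With |G| = 32, by Lagrange [G : ⟨u⁷⟩] = 32/16 = 2.

Answer: 2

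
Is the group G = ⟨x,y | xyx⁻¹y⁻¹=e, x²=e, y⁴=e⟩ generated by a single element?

|G| = 8, but the maximum element order in G is 4 < 8. No single element generates all of G, so G is not cyclic.

Answer: No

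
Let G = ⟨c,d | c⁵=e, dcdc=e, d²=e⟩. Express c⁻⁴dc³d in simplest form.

Multiply left to right, reducing at each step:
  c · d = cd
  (cd) · c³ = c³d
  (c³d) · d = c³

Answer: c³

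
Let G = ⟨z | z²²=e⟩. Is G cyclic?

|G| = 22. The element z has order 22 (its powers give 22 distinct elements), so ⟨z⟩ = G and G is cyclic.

Answer: Yes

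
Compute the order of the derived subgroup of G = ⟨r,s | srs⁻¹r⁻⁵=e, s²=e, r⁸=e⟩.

G' = [G, G] is generated by all commutators. The generator-pair commutators are: [r, s] = r⁴.
The subgroup they normally generate is {e, r⁴}, of order 2.
Check: |G/G'| = 16/2 = 8 is the order of the abelianisation.

Answer: 2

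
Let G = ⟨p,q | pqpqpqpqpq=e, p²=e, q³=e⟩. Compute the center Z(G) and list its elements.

An element z ∈ Z(G) iff z commutes with every generator.
For example e is central: e·p = p = p·e; e·q = q = q·e.
Whereas p ∉ Z(G) since p·q = pq ≠ qp = q·p.
Checking each of the 60 elements this way gives Z(G) = {e}, of order 1.

Answer: {e}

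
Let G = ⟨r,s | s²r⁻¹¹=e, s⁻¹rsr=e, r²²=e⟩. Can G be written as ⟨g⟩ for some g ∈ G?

Every cyclic group is abelian. But r·s = rs while s·r = r¹⁰s⁻¹, so r·s ≠ s·r and G is not abelian. Hence G is not cyclic.

Answer: No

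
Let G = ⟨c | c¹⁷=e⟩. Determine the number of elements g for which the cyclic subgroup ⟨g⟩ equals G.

G is cyclic of order 17. An element generates G iff its order is 17, and a cyclic group of order 17 has exactly φ(17) = 16 such elements.

Answer: 16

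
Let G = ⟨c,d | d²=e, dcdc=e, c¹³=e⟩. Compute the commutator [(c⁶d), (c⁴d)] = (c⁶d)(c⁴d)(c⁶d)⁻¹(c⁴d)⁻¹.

[(c⁶d), (c⁴d)] = (c⁶d)·(c⁴d)·(c⁶d)⁻¹·(c⁴d)⁻¹.
  (c⁶d) · (c⁴d) = c²
  (c²) · (c⁶d) = c⁸d
  (c⁸d) · (c⁴d) = c⁴

Answer: c⁴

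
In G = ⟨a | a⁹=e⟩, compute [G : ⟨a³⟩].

First find ord(a³) by computing successive powers:
  (a³)¹ = a³, (a³)² = a⁶, (a³)³ = e.
So |⟨a³⟩| = ord(a³) = 3. With |G| = 9, by Lagrange [G : ⟨a³⟩] = 9/3 = 3.

Answer: 3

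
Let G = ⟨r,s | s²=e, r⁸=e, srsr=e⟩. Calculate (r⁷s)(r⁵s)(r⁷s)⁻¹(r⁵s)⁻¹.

[(r⁷s), (r⁵s)] = (r⁷s)·(r⁵s)·(r⁷s)⁻¹·(r⁵s)⁻¹.
  (r⁷s) · (r⁵s) = r²
  (r²) · (r⁷s) = rs
  (rs) · (r⁵s) = r⁴

Answer: r⁴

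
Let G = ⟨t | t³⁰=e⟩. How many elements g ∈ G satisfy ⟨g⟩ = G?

G is cyclic of order 30. An element generates G iff its order is 30, and a cyclic group of order 30 has exactly φ(30) = 8 such elements.

Answer: 8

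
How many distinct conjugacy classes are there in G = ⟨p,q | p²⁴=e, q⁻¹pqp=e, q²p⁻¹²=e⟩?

The conjugacy classes (representative and size) are:
  [e] (size 1), [p] (size 2), [p²] (size 2), [p³] (size 2), [p⁴] (size 2), [p⁵] (size 2), [p¹⁸] (size 2), [p⁷] (size 2), [p¹⁶] (size 2), [p¹⁵] (size 2), [p¹⁴] (size 2), [p¹³] (size 2), [p¹²] (size 1), [p⁶q] (size 12), [p⁵q⁻¹] (size 12).
Class equation: 1 + 2 + 2 + 2 + 2 + 2 + 2 + 2 + 2 + 2 + 2 + 2 + 1 + 12 + 12 = 48 = |G|. So G has 15 conjugacy classes.

Answer: 15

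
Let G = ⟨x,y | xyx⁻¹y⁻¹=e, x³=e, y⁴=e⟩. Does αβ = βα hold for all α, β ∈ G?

Each pair of generators commutes: x·y = xy = y·x. Since the generators pairwise commute, every element of G commutes with every other, so G is abelian.

Answer: Yes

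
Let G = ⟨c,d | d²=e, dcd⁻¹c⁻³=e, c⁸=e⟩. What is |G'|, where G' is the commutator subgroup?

G' = [G, G] is generated by all commutators. The generator-pair commutators are: [c, d] = c⁶.
The subgroup they normally generate is {e, c², c⁴, c⁶}, of order 4.
Check: |G/G'| = 16/4 = 4 is the order of the abelianisation.

Answer: 4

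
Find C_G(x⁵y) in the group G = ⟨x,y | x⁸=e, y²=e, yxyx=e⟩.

⟨x⁵y⟩ ⊆ C_G(x⁵y) since powers of x⁵y commute with x⁵y; so |C_G(x⁵y)| ≥ |⟨x⁵y⟩| = 2.
By orbit–stabilizer, |C_G(x⁵y)| = |G| / |conj. class of x⁵y| = 16 / 4 = 4.
The 4 elements commuting with x⁵y are {e, x⁴, xy, x⁵y}.

Answer: {e, x⁴, xy, x⁵y}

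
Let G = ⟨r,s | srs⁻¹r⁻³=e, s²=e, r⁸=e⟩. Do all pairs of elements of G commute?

r·s = rs but s·r = r³s, so r·s ≠ s·r and G is not abelian.

Answer: No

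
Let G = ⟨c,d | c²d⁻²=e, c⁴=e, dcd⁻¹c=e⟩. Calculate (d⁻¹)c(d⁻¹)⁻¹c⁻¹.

[(d⁻¹), c] = (d⁻¹)·c·(d⁻¹)⁻¹·c⁻¹.
  (d⁻¹) · c = cd
  (cd) · d = c³
  (c³) · (c³) = c²

Answer: c²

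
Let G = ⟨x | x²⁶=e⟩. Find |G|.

G is generated by a single element, so G is cyclic. The relator gives x²⁶ = e and no smaller power is forced to be e, so the 26 powers {e, x, x², x³, x⁴, x⁵, x⁶, x⁷, x⁸, x⁹, x²², x²³, x²¹, x²⁰, x²⁴, x²⁵, x¹², x¹³, x¹¹, x¹⁰, x¹⁴, x¹⁵, x¹⁶, x¹⁷, x¹⁸, x¹⁹} are distinct. Hence |G| = 26.

Answer: 26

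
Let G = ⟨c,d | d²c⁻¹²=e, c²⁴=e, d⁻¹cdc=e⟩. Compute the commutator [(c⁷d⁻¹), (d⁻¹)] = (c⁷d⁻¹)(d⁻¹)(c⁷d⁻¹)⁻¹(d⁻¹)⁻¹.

[(c⁷d⁻¹), (d⁻¹)] = (c⁷d⁻¹)·(d⁻¹)·(c⁷d⁻¹)⁻¹·(d⁻¹)⁻¹.
  (c⁷d⁻¹) · (d⁻¹) = c¹⁹
  (c¹⁹) · (c⁷d) = c²d
  (c²d) · d = c¹⁴

Answer: c¹⁴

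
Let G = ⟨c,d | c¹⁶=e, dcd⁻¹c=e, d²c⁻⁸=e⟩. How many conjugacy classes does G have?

The conjugacy classes (representative and size) are:
  [e] (size 1), [c] (size 2), [c¹⁴] (size 2), [c¹³] (size 2), [c¹²] (size 2), [c⁵] (size 2), [c¹⁰] (size 2), [c⁷] (size 2), [c⁸] (size 1), [d⁻¹] (size 8), [c⁷d⁻¹] (size 8).
Class equation: 1 + 2 + 2 + 2 + 2 + 2 + 2 + 2 + 1 + 8 + 8 = 32 = |G|. So G has 11 conjugacy classes.

Answer: 11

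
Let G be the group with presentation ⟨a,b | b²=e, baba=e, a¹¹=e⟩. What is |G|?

Enumerate words in the generators, reducing via the relations: the distinct elements are
  {a, b, e, ab, a², a³, a⁴, a⁵, a⁶, a⁷, a⁸, a⁹, a²b, a³b, a¹⁰, a⁴b, a⁵b, a⁶b, a⁷b, a⁸b, a⁹b, a¹⁰b}.
No further products give new elements, so |G| = 22.

Answer: 22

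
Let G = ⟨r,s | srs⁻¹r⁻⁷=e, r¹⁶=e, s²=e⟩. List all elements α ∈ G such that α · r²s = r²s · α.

⟨r²s⟩ ⊆ C_G(r²s) since powers of r²s commute with r²s; so |C_G(r²s)| ≥ |⟨r²s⟩| = 2.
By orbit–stabilizer, |C_G(r²s)| = |G| / |conj. class of r²s| = 32 / 8 = 4.
The 4 elements commuting with r²s are {e, r⁸, r²s, r¹⁰s}.

Answer: {e, r⁸, r²s, r¹⁰s}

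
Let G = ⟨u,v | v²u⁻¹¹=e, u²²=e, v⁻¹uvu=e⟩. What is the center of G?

An element z ∈ Z(G) iff z commutes with every generator.
For example u¹¹ is central: (u¹¹)·u = u¹² = u·(u¹¹); (u¹¹)·v = v⁻¹ = v·(u¹¹).
Whereas u ∉ Z(G) since u·v = uv ≠ u¹⁰v⁻¹ = v·u.
Checking each of the 44 elements this way gives Z(G) = {e, u¹¹}, of order 2.

Answer: {e, u¹¹}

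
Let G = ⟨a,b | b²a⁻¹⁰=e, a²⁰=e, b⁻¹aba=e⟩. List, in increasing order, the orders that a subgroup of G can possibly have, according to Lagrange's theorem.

|G| = 40 = 2³ · 5. By Lagrange's theorem the order of any subgroup divides 40; the divisors of 40 are 1, 2, 4, 5, 8, 10, 20, 40.

Answer: 1, 2, 4, 5, 8, 10, 20, 40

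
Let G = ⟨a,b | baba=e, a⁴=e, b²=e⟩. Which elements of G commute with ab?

⟨ab⟩ ⊆ C_G(ab) since powers of ab commute with ab; so |C_G(ab)| ≥ |⟨ab⟩| = 2.
By orbit–stabilizer, |C_G(ab)| = |G| / |conj. class of ab| = 8 / 2 = 4.
The 4 elements commuting with ab are {e, a², a³b, ab}.

Answer: {e, a², a³b, ab}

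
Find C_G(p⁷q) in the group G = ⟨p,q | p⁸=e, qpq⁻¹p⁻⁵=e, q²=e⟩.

⟨p⁷q⟩ ⊆ C_G(p⁷q) since powers of p⁷q commute with p⁷q; so |C_G(p⁷q)| ≥ |⟨p⁷q⟩| = 8.
By orbit–stabilizer, |C_G(p⁷q)| = |G| / |conj. class of p⁷q| = 16 / 2 = 8.
The 8 elements commuting with p⁷q are {e, p², p⁴, p⁶, p⁵q, pq, p⁷q, p³q}.

Answer: {e, p², p⁴, p⁶, p⁵q, pq, p⁷q, p³q}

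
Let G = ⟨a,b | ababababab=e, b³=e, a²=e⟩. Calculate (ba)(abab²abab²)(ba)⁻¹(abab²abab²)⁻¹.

[(ba), (abab²abab²)] = (ba)·(abab²abab²)·(ba)⁻¹·(abab²abab²)⁻¹.
  (ba) · (abab²abab²) = b²ab²abab²
  (b²ab²abab²) · (ab²) = abab²aba
  (abab²aba) · (bab²abab²a) = bab²ab²

Answer: bab²ab²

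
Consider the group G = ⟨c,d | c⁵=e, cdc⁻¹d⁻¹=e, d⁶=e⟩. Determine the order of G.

Enumerate words in the generators, reducing via the relations: the distinct elements are
  {c, d, e, cd, c², c³, c⁴, d², d³, d⁴, d⁵, cd², cd³, cd⁴, cd⁵, c²d, c³d, c⁴d, c²d², c²d³, c²d⁴, c²d⁵, c³d², c³d³, c³d⁴, c³d⁵, c⁴d², c⁴d³, c⁴d⁴, c⁴d⁵}.
No further products give new elements, so |G| = 30.

Answer: 30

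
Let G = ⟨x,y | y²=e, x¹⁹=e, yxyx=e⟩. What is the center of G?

An element z ∈ Z(G) iff z commutes with every generator.
For example e is central: e·x = x = x·e; e·y = y = y·e.
Whereas x ∉ Z(G) since x·y = xy ≠ x¹⁸y = y·x.
Checking each of the 38 elements this way gives Z(G) = {e}, of order 1.

Answer: {e}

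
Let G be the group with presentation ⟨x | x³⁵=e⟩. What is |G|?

G is generated by a single element, so G is cyclic. The relator gives x³⁵ = e and no smaller power is forced to be e, so the 35 powers {e, x, x², x³, x⁴, x⁵, x⁶, x⁷, x⁸, x⁹, x²², x²³, x²¹, x²⁰, x²⁴, x²⁵, x²⁶, x²⁷, x²⁸, x²⁹, x³², x³³, x³¹, x³⁰, x³⁴, x¹², x¹³, x¹¹, x¹⁰, x¹⁴, x¹⁵, x¹⁶, x¹⁷, x¹⁸, x¹⁹} are distinct. Hence |G| = 35.

Answer: 35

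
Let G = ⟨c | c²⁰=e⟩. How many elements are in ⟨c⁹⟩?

|⟨c⁹⟩| equals the order of c⁹. Compute successive powers until reaching e:
  (c⁹)¹ = c⁹, (c⁹)² = c¹⁸, (c⁹)³ = c⁷, (c⁹)⁴ = c¹⁶, (c⁹)⁵ = c⁵, (c⁹)⁶ = c¹⁴, (c⁹)⁷ = c³, (c⁹)⁸ = c¹², (c⁹)⁹ = c, (c⁹)¹⁰ = c¹⁰, (c⁹)¹¹ = c¹⁹, (c⁹)¹² = c⁸, (c⁹)¹³ = c¹⁷, (c⁹)¹⁴ = c⁶, (c⁹)¹⁵ = c¹⁵, (c⁹)¹⁶ = c⁴, (c⁹)¹⁷ = c¹³, (c⁹)¹⁸ = c², (c⁹)¹⁹ = c¹¹, (c⁹)²⁰ = e.
The smallest positive k with (c⁹)ᵏ = e is 20, so |⟨c⁹⟩| = 20.

Answer: 20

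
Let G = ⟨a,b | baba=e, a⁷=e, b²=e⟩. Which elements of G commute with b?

⟨b⟩ ⊆ C_G(b) since powers of b commute with b; so |C_G(b)| ≥ |⟨b⟩| = 2.
By orbit–stabilizer, |C_G(b)| = |G| / |conj. class of b| = 14 / 7 = 2.
The 2 elements commuting with b are {e, b}.

Answer: {e, b}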